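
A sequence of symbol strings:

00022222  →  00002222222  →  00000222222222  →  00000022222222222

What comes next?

00000002222222222222

Reading off run lengths: 0 runs 3, 4, 5, 6; 2 runs 5, 7, 9, 11 — each is linear in n, where the shown terms are n = 3, 4, 5, 6.
Setting n = 7 gives 7, 13 characters in each block.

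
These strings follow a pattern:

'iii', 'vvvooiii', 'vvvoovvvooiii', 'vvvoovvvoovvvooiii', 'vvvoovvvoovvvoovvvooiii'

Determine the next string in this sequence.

Each term is the previous one with vvvoo prepended.
One more step from vvvoovvvoovvvoovvvooiii gives the answer.

vvvoovvvoovvvoovvvoovvvooiii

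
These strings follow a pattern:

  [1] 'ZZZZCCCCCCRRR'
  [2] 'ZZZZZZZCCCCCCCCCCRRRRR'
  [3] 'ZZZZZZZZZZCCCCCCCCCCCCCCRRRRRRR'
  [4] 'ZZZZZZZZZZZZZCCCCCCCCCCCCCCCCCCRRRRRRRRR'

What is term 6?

ZZZZZZZZZZZZZZZZZZZCCCCCCCCCCCCCCCCCCCCCCCCCCRRRRRRRRRRRRR

The n-th term is 3n+1 Z's then 4n+2 C's then 2n+1 R's (n = 1, 2, …).
Setting n = 6 gives 19, 26, 13 characters in each block.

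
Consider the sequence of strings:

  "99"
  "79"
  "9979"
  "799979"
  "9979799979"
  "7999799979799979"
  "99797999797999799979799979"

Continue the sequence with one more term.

799979997979997999797999797999799979799979

From term 3 onward, concatenate the second-to-last term with the last: 99·79 = 9979, 79·9979 = 799979, …
Continuing: 7999799979799979 · 99797999797999799979799979 gives term 8.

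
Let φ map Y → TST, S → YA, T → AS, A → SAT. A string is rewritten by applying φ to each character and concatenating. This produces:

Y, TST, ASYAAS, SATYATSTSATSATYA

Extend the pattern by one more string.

YASATASTSTSATASYAASYASATASYASATASTSTSAT

φ(SATYATSTSATSATYA) expands symbol-by-symbol to YA SAT AS TST SAT AS YA AS YA SAT AS YA SAT AS TST SAT; joining the 16 pieces gives the next term.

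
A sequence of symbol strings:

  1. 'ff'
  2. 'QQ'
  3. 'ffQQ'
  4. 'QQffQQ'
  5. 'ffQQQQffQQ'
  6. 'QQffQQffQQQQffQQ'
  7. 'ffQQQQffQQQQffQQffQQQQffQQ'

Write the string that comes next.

QQffQQffQQQQffQQffQQQQffQQQQffQQffQQQQffQQ

Each term (from the third on) is the two preceding terms concatenated in order: term 3 = ff·QQ = ffQQ.
Continuing: QQffQQffQQQQffQQ · ffQQQQffQQQQffQQffQQQQffQQ gives term 8.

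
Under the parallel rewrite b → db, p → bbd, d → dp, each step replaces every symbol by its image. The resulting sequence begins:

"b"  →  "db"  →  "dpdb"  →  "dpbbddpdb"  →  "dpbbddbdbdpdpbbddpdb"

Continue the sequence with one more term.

Applying the rule to each of the 20 symbols of dpbbddbdbdpdpbbddpdb gives the pieces dp bbd db db dp dp db dp db dp bbd dp bbd db db dp dp bbd dp db, which concatenate to the answer.

dpbbddbdbdpdpdbdpdbdpbbddpbbddbdbdpdpbbddpdb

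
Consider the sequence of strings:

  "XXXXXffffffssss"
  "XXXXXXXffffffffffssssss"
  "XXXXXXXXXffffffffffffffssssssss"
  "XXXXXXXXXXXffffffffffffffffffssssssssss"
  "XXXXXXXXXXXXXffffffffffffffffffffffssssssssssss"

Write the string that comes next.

Term n consists of 2n+3 X's, followed by 4n+2 f's, followed by 2n+2 s's (n = 1, 2, …).
For the next term, n = 6, so the run lengths are 15, 26, 14.

XXXXXXXXXXXXXXXffffffffffffffffffffffffffssssssssssssss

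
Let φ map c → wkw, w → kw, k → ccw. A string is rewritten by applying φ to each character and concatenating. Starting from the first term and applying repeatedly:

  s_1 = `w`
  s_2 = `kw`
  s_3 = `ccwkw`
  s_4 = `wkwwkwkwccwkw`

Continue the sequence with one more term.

kwccwkwkwccwkwccwkwwkwwkwkwccwkw

Replace each of the 13 characters of wkwwkwkwccwkw in place — kw ccw kw kw ccw kw ccw kw wkw wkw kw ccw kw — and concatenate.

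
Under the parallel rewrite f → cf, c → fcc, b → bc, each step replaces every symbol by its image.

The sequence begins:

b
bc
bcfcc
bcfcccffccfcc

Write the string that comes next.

Replace each of the 13 characters of bcfcccffccfcc in place — bc fcc cf fcc fcc fcc cf cf fcc fcc cf fcc fcc — and concatenate.

bcfcccffccfccfcccfcffccfcccffccfcc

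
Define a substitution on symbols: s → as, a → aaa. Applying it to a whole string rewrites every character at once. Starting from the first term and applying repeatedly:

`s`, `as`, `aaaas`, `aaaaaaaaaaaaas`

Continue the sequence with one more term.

Replace each of the 14 characters of aaaaaaaaaaaaas in place — aaa aaa aaa aaa aaa aaa aaa aaa aaa aaa aaa aaa aaa as — and concatenate.

aaaaaaaaaaaaaaaaaaaaaaaaaaaaaaaaaaaaaaaas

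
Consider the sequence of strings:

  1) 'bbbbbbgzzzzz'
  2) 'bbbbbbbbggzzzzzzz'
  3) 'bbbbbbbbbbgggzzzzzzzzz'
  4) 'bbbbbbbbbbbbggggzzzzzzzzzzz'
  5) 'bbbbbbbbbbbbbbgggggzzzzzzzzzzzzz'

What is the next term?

Each string has the form b^{2n+2} g^{n-1} z^{2n+1}, where the shown terms are n = 2, 3, 4, 5, 6.
Setting n = 7 gives 16, 6, 15 characters in each block.

bbbbbbbbbbbbbbbbggggggzzzzzzzzzzzzzzz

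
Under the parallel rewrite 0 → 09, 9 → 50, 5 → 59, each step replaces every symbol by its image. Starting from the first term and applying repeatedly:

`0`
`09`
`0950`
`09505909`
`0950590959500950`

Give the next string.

Rewriting the 16 symbols of 0950590959500950 one by one yields 09 50 59 09 59 50 09 50 59 50 59 09 09 50 59 09; concatenated:

09505909595009505950590909505909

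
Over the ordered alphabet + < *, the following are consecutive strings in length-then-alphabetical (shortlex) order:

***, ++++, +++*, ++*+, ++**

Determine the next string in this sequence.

+*++

Find the rightmost character of ++** below *, bump it to the next letter, and reset everything to its right to +.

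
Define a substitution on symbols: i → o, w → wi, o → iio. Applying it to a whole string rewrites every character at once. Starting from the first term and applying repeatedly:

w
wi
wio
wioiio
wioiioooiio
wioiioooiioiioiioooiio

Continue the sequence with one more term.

Rewriting the 22 symbols of wioiioooiioiioiioooiio one by one yields wi o iio o o iio iio iio o o iio o o iio o o iio iio iio o o iio; concatenated:

wioiioooiioiioiioooiioooiioooiioiioiioooiio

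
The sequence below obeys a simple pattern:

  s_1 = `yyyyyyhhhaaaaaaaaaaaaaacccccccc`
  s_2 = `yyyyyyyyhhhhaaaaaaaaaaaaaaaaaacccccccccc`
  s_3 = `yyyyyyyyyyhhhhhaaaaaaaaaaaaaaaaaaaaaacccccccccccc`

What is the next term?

yyyyyyyyyyyyhhhhhhaaaaaaaaaaaaaaaaaaaaaaaaaacccccccccccccc

Reading off run lengths: y runs 6, 8, 10; h runs 3, 4, 5; a runs 14, 18, 22; c runs 8, 10, 12 — each is linear in n, where the shown terms are n = 3, 4, 5.
Setting n = 6 gives 12, 6, 26, 14 characters in each block.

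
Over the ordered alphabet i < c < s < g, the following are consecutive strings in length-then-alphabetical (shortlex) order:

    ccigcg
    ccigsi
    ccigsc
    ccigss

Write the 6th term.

cciggi

Stepping forward 2 times from ccigss: ccigss → ccigsg, then the target.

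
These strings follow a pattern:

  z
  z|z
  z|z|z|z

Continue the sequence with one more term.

z|z|z|z|z|z|z|z

Every step duplicates the string with '|' between the halves.
So the next term is two copies of z|z|z|z with '|' between the halves.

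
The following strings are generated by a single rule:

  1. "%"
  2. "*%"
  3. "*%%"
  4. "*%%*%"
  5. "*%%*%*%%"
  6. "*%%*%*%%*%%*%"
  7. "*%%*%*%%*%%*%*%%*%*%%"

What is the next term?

From term 3 onward, concatenate the last term with the second-to-last: *%·% = *%%, *%%·*% = *%%*%, …
Continuing: *%%*%*%%*%%*%*%%*%*%% · *%%*%*%%*%%*% gives term 8.

*%%*%*%%*%%*%*%%*%*%%*%%*%*%%*%%*%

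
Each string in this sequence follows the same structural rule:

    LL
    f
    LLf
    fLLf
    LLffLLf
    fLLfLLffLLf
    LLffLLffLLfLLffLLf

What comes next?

Each term (from the third on) is the two preceding terms concatenated in order: term 3 = LL·f = LLf.
The next term joins fLLfLLffLLf and LLffLLffLLfLLffLLf.

fLLfLLffLLfLLffLLffLLfLLffLLf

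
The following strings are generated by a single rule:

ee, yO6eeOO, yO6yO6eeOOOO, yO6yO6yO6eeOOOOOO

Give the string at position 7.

Each term wraps the previous one in yO6 on the left and OO on the right.
From yO6yO6yO6eeOOOOOO, 3 further steps: yO6yO6yO6eeOOOOOO → yO6yO6yO6yO6eeOOOOOOOO → yO6yO6yO6yO6yO6eeOOOOOOOOOO → (answer).

yO6yO6yO6yO6yO6yO6eeOOOOOOOOOOOO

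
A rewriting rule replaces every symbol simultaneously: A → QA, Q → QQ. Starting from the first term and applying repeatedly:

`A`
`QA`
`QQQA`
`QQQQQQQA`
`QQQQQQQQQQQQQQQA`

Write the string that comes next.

QQQQQQQQQQQQQQQQQQQQQQQQQQQQQQQA

Replace each of the 16 characters of QQQQQQQQQQQQQQQA in place — QQ QQ QQ QQ QQ QQ QQ QQ QQ QQ QQ QQ QQ QQ QQ QA — and concatenate.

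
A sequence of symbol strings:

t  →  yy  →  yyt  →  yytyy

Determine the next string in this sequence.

This is a Fibonacci-style word recurrence s(k) = s(k−1)·s(k−2): e.g. yy·t = yyt.
Continuing: yytyy · yyt gives term 5.

yytyyyyt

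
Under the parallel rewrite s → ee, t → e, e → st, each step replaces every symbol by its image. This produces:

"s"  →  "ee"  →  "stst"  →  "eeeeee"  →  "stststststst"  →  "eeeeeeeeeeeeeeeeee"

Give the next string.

Applying the rule to each of the 18 symbols of eeeeeeeeeeeeeeeeee gives the pieces st st st st st st st st st st st st st st st st st st, which concatenate to the answer.

stststststststststststststststststst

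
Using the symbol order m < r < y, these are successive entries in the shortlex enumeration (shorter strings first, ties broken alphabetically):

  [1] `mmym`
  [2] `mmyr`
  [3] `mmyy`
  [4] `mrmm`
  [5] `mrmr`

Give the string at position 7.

Continuing the enumeration 2 steps past mrmr: mrmr → mrmy → (answer).

mrrm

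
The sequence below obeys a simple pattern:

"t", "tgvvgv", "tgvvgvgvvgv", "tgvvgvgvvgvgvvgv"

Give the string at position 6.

tgvvgvgvvgvgvvgvgvvgvgvvgv

Each term is the previous one with gvvgv appended.
From tgvvgvgvvgvgvvgv, 2 further steps: tgvvgvgvvgvgvvgv → tgvvgvgvvgvgvvgvgvvgv → (answer).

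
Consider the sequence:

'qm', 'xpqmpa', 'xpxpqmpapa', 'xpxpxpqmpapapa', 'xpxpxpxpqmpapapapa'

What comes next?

s(k+1) = xp·s(k)·pa, so each term gains xp as a prefix and pa as a suffix.
Applying this once more to xpxpxpxpqmpapapapa:

xpxpxpxpxpqmpapapapapa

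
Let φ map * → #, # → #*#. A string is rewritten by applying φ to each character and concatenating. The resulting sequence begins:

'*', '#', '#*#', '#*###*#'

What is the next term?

#*###*##*##*###*#

Expanding #*###*#: #→#*#, *→#, #→#*#, #→#*#, #→#*#, *→#, #→#*#. Concatenated: #*# # #*# #*# #*# # #*#.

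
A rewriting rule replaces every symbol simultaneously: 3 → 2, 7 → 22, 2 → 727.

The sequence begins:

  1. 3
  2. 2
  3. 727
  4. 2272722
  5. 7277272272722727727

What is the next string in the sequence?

Replace each of the 19 characters of 7277272272722727727 in place — 22 727 22 22 727 22 727 727 22 727 22 727 727 22 727 22 22 727 22 — and concatenate.

22727222272722727727227272272772722727222272722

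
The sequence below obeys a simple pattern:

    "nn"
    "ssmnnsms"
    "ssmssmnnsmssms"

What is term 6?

ssmssmssmssmssmnnsmssmssmssmssms

s(k+1) = ssm·s(k)·sms, so each term gains ssm as a prefix and sms as a suffix.
From ssmssmnnsmssms, 3 further steps: ssmssmnnsmssms → ssmssmssmnnsmssmssms → ssmssmssmssmnnsmssmssmssms → (answer).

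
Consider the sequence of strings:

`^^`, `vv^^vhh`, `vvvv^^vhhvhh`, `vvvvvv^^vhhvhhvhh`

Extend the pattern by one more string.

vvvvvvvv^^vhhvhhvhhvhh

Every step adds vv to the front and vhh to the end of the previous string.
One more step from vvvvvv^^vhhvhhvhh gives the answer.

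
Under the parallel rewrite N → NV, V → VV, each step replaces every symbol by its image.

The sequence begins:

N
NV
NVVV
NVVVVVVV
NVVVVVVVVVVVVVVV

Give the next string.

φ(NVVVVVVVVVVVVVVV) expands symbol-by-symbol to NV VV VV VV VV VV VV VV VV VV VV VV VV VV VV VV; joining the 16 pieces gives the next term.

NVVVVVVVVVVVVVVVVVVVVVVVVVVVVVVV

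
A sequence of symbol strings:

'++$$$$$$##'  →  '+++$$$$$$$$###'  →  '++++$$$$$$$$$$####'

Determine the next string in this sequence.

+++++$$$$$$$$$$$$#####

Term n consists of n +'s, followed by 2n+2 $'s, followed by n #'s, where the shown terms are n = 2, 3, 4.
At n = 5 the blocks have lengths 5, 12, 5.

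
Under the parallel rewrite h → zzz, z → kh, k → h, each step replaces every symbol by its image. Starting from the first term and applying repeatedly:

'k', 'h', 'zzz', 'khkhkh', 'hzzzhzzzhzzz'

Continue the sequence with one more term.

Apply φ to hzzzhzzzhzzz symbol by symbol: h→zzz, z→kh, z→kh, z→kh, h→zzz, z→kh, z→kh, z→kh, h→zzz, z→kh, z→kh, z→kh; joined: zzz kh kh kh zzz kh kh kh zzz kh kh kh.

zzzkhkhkhzzzkhkhkhzzzkhkhkh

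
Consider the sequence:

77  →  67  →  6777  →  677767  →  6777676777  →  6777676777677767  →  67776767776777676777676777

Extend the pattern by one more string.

677767677767776767776767776777676777677767

Each term (from the third on) is the previous term followed by the one before it: term 3 = 67·77 = 6777.
So term 8 is 67776767776777676777676777·6777676777677767.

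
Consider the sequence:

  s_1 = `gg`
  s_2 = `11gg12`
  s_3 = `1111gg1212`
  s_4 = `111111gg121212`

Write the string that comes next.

Every step adds 11 to the front and 12 to the end of the previous string.
Applying this once more to 111111gg121212:

11111111gg12121212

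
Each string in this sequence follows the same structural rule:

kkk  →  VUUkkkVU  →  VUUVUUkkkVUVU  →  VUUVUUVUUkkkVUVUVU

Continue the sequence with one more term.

Every step adds VUU to the front and VU to the end of the previous string.
So the next term is VUU·VUUVUUVUUkkkVUVUVU·VU.

VUUVUUVUUVUUkkkVUVUVUVU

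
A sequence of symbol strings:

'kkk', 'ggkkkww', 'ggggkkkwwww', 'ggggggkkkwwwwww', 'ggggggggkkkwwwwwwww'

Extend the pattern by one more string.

Every step adds gg to the front and ww to the end of the previous string.
Applying this once more to ggggggggkkkwwwwwwww:

ggggggggggkkkwwwwwwwwww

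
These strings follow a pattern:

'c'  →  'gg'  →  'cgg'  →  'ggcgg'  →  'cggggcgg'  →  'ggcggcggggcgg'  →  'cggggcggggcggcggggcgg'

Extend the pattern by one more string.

Each term (from the third on) is the two preceding terms concatenated in order: term 3 = c·gg = cgg.
So term 8 is ggcggcggggcgg·cggggcggggcggcggggcgg.

ggcggcggggcggcggggcggggcggcggggcgg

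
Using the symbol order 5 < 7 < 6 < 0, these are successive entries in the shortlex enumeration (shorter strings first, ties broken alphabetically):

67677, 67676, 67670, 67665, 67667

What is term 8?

Stepping forward 3 times from 67667: 67667 → 67666 → 67660, then the target.

67605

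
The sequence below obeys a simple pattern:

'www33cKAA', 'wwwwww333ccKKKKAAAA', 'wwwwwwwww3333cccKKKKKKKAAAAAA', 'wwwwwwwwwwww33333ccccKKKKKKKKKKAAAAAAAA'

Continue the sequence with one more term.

wwwwwwwwwwwwwww333333cccccKKKKKKKKKKKKKAAAAAAAAAA

The n-th term is 3n w's then n+1 3's then n c's then 3n-2 K's then 2n A's (n = 1, 2, …).
At n = 5 the blocks have lengths 15, 6, 5, 13, 10.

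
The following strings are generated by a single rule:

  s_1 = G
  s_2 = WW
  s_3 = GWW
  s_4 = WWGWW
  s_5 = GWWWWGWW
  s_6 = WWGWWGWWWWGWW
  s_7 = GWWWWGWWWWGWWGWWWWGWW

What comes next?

This is a Fibonacci-style word recurrence s(k) = s(k−2)·s(k−1): e.g. G·WW = GWW.
So term 8 is WWGWWGWWWWGWW·GWWWWGWWWWGWWGWWWWGWW.

WWGWWGWWWWGWWGWWWWGWWWWGWWGWWWWGWW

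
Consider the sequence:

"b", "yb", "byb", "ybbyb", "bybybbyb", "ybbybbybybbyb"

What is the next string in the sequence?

bybybbybybbybbybybbyb

From term 3 onward, concatenate the second-to-last term with the last: b·yb = byb, yb·byb = ybbyb, …
The next term joins bybybbyb and ybbybbybybbyb.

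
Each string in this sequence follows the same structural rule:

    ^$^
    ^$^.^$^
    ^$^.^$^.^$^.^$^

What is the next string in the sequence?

s(k+1) = s(k)·.·s(k) — each term doubles the last with '.' between the halves.
So the next term is two copies of ^$^.^$^.^$^.^$^ with '.' between the halves.

^$^.^$^.^$^.^$^.^$^.^$^.^$^.^$^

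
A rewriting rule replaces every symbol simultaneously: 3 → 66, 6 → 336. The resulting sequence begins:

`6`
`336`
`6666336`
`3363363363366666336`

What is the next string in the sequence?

Applying the rule to each of the 19 symbols of 3363363363366666336 gives the pieces 66 66 336 66 66 336 66 66 336 66 66 336 336 336 336 336 66 66 336, which concatenate to the answer.

66663366666336666633666663363363363363366666336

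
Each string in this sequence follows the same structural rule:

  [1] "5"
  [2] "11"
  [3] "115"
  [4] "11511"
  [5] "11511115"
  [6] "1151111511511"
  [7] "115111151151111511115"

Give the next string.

1151111511511115111151151111511511

From term 3 onward, concatenate the last term with the second-to-last: 11·5 = 115, 115·11 = 11511, …
So term 8 is 115111151151111511115·1151111511511.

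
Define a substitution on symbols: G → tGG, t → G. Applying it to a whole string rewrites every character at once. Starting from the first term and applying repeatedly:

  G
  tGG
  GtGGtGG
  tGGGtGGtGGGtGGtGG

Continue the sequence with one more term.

Replace each of the 17 characters of tGGGtGGtGGGtGGtGG in place — G tGG tGG tGG G tGG tGG G tGG tGG tGG G tGG tGG G tGG tGG — and concatenate.

GtGGtGGtGGGtGGtGGGtGGtGGtGGGtGGtGGGtGGtGG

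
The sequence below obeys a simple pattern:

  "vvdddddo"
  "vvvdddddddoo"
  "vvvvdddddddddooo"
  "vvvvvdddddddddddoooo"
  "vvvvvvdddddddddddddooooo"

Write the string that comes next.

vvvvvvvdddddddddddddddoooooo

Term n consists of n v's, followed by 2n+1 d's, followed by n-1 o's, where the shown terms are n = 2, 3, 4, 5, 6.
For the next term, n = 7, so the run lengths are 7, 15, 6.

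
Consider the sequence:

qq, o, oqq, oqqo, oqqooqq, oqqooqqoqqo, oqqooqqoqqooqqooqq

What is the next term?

This is a Fibonacci-style word recurrence s(k) = s(k−1)·s(k−2): e.g. o·qq = oqq.
The next term joins oqqooqqoqqooqqooqq and oqqooqqoqqo.

oqqooqqoqqooqqooqqoqqooqqoqqo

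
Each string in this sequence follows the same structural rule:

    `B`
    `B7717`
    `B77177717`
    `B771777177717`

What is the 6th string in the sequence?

Every step adds 7717 to the end: s(k+1) = s(k)·7717.
From B771777177717, 2 further steps: B771777177717 → B7717771777177717 → (answer).

B77177717771777177717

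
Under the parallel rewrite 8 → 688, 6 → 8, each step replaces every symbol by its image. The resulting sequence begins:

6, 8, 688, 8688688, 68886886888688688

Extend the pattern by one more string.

Rewriting the 17 symbols of 68886886888688688 one by one yields 8 688 688 688 8 688 688 8 688 688 688 8 688 688 8 688 688; concatenated:

86886886888688688868868868886886888688688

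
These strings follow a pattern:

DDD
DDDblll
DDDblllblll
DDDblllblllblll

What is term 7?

Every step adds blll to the end: s(k+1) = s(k)·blll.
From DDDblllblllblll, 3 further steps: DDDblllblllblll → DDDblllblllblllblll → DDDblllblllblllblllblll → (answer).

DDDblllblllblllblllblllblll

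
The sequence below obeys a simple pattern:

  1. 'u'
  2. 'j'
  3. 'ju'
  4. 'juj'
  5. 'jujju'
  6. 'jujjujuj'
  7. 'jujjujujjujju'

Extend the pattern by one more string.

jujjujujjujjujujjujuj

Each term (from the third on) is the previous term followed by the one before it: term 3 = j·u = ju.
So term 8 is jujjujujjujju·jujjujuj.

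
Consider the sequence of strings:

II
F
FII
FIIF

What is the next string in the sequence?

This is a Fibonacci-style word recurrence s(k) = s(k−1)·s(k−2): e.g. F·II = FII.
Continuing: FIIF · FII gives term 5.

FIIFFII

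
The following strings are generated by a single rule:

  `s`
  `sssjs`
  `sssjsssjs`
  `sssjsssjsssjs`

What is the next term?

Every step adds sssj at the front: s(k+1) = sssj·s(k).
So the next term is sssj·sssjsssjsssjs.

sssjsssjsssjsssjs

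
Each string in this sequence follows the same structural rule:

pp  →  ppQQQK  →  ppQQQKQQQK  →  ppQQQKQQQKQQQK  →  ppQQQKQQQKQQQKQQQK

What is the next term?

ppQQQKQQQKQQQKQQQKQQQK

Each term is the previous one with QQQK appended.
So the next term is ppQQQKQQQKQQQKQQQK·QQQK.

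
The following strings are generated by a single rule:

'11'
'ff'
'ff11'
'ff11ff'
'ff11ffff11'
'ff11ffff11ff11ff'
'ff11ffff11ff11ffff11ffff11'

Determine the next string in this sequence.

ff11ffff11ff11ffff11ffff11ff11ffff11ff11ff

This is a Fibonacci-style word recurrence s(k) = s(k−1)·s(k−2): e.g. ff·11 = ff11.
So term 8 is ff11ffff11ff11ffff11ffff11·ff11ffff11ff11ff.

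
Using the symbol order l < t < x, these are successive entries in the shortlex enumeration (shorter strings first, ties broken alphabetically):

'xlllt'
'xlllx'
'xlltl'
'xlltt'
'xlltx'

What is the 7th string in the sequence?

Continuing the enumeration 2 steps past xlltx: xlltx → xllxl → (answer).

xllxt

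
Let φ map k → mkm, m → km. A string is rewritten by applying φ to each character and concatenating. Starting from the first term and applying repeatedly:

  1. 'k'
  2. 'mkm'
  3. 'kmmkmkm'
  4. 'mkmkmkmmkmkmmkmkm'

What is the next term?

kmmkmkmmkmkmmkmkmkmmkmkmmkmkmkmmkmkmmkmkm

Applying the rule to each of the 17 symbols of mkmkmkmmkmkmmkmkm gives the pieces km mkm km mkm km mkm km km mkm km mkm km km mkm km mkm km, which concatenate to the answer.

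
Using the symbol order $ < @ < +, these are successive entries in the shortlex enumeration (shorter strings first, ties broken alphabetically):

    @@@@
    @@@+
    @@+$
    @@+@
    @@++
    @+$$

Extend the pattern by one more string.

Find the rightmost character of @+$$ below +, bump it to the next letter, and reset everything to its right to $.

@+$@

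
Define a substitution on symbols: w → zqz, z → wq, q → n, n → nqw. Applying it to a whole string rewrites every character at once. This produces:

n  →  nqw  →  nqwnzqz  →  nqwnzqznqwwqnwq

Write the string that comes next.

Replace each of the 15 characters of nqwnzqznqwwqnwq in place — nqw n zqz nqw wq n wq nqw n zqz zqz n nqw zqz n — and concatenate.

nqwnzqznqwwqnwqnqwnzqzzqznnqwzqzn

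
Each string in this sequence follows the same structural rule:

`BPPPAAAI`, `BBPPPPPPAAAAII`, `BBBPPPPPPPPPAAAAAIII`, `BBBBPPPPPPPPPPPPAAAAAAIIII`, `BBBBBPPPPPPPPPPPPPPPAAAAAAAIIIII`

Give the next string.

Each string has the form B^{n} P^{3n} A^{n+2} I^{n} (n = 1, 2, …).
For the next term, n = 6, so the run lengths are 6, 18, 8, 6.

BBBBBBPPPPPPPPPPPPPPPPPPAAAAAAAAIIIIII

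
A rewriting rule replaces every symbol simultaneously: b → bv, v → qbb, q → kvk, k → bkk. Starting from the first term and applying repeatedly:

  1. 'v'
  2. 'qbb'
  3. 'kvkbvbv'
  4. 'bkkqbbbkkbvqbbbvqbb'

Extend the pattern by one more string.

φ(bkkqbbbkkbvqbbbvqbb) expands symbol-by-symbol to bv bkk bkk kvk bv bv bv bkk bkk bv qbb kvk bv bv bv qbb kvk bv bv; joining the 19 pieces gives the next term.

bvbkkbkkkvkbvbvbvbkkbkkbvqbbkvkbvbvbvqbbkvkbvbv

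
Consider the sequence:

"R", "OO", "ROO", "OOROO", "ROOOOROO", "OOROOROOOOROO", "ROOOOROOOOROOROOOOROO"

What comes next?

Each term (from the third on) is the two preceding terms concatenated in order: term 3 = R·OO = ROO.
The next term joins OOROOROOOOROO and ROOOOROOOOROOROOOOROO.

OOROOROOOOROOROOOOROOOOROOROOOOROO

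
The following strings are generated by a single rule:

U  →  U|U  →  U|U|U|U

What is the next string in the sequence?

Every step duplicates the string with '|' between the halves.
Doubling U|U|U|U with '|' between the halves:

U|U|U|U|U|U|U|U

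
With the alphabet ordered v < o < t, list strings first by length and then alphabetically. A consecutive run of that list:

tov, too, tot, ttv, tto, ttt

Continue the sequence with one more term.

After ttt the length-3 strings are exhausted; the first length-4 string is 4 copies of v.

vvvv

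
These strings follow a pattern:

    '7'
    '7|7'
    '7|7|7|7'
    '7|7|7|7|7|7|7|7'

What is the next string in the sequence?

7|7|7|7|7|7|7|7|7|7|7|7|7|7|7|7

Each string is two copies of the previous one joined by '|'.
One more doubling of 7|7|7|7|7|7|7|7 gives the answer.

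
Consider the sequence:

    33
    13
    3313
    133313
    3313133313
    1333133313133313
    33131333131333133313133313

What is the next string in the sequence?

From term 3 onward, concatenate the second-to-last term with the last: 33·13 = 3313, 13·3313 = 133313, …
The next term joins 1333133313133313 and 33131333131333133313133313.

133313331313331333131333131333133313133313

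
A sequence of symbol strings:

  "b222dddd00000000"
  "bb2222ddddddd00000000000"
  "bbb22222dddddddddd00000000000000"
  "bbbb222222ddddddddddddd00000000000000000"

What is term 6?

bbbbbb22222222ddddddddddddddddddd00000000000000000000000

Each string has the form b^{n-1} 2^{n+1} d^{3n-2} 0^{3n+2}, where the shown terms are n = 2, 3, 4, 5.
For term 6, n = 7, so the run lengths are 6, 8, 19, 23.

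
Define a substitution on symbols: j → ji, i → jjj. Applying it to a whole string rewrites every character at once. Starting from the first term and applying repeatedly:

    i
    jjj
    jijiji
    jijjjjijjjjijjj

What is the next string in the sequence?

Replace each of the 15 characters of jijjjjijjjjijjj in place — ji jjj ji ji ji ji jjj ji ji ji ji jjj ji ji ji — and concatenate.

jijjjjijijijijjjjijijijijjjjijiji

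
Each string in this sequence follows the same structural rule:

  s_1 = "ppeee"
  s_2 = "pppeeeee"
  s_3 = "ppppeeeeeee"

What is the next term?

pppppeeeeeeeee

Term n consists of n p's, followed by 2n-1 e's, where the shown terms are n = 2, 3, 4.
At n = 5 the blocks have lengths 5, 9.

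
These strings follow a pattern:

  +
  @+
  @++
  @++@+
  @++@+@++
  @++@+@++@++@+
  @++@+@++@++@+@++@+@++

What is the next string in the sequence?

Each term (from the third on) is the previous term followed by the one before it: term 3 = @+·+ = @++.
The next term joins @++@+@++@++@+@++@+@++ and @++@+@++@++@+.

@++@+@++@++@+@++@+@++@++@+@++@++@+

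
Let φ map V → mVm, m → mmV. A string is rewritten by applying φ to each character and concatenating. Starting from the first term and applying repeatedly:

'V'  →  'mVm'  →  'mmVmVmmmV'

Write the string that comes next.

Expanding mmVmVmmmV: m→mmV, m→mmV, V→mVm, m→mmV, V→mVm, m→mmV, m→mmV, m→mmV, V→mVm. Concatenated: mmV mmV mVm mmV mVm mmV mmV mmV mVm.

mmVmmVmVmmmVmVmmmVmmVmmVmVm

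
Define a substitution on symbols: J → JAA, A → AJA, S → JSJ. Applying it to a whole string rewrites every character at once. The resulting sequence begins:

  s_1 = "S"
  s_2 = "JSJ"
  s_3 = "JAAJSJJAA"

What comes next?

JAAAJAAJAJAAJSJJAAJAAAJAAJA

Apply φ to JAAJSJJAA symbol by symbol: J→JAA, A→AJA, A→AJA, J→JAA, S→JSJ, J→JAA, J→JAA, A→AJA, A→AJA; joined: JAA AJA AJA JAA JSJ JAA JAA AJA AJA.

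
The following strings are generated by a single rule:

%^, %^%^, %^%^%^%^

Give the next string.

Each string is two copies of the previous one concatenated.
One more doubling of %^%^%^%^ gives the answer.

%^%^%^%^%^%^%^%^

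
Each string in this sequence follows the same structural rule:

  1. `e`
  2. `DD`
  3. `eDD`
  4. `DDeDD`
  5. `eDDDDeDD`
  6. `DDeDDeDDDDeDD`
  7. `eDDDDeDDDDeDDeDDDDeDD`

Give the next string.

From term 3 onward, concatenate the second-to-last term with the last: e·DD = eDD, DD·eDD = DDeDD, …
So term 8 is DDeDDeDDDDeDD·eDDDDeDDDDeDDeDDDDeDD.

DDeDDeDDDDeDDeDDDDeDDDDeDDeDDDDeDD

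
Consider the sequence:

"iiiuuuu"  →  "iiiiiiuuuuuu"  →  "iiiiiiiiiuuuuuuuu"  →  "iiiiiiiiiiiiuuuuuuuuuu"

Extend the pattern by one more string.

iiiiiiiiiiiiiiiuuuuuuuuuuuu

Reading off run lengths: i runs 3, 6, 9, 12; u runs 4, 6, 8, 10 — each is linear in n (n = 1, 2, …).
For the next term, n = 5, so the run lengths are 15, 12.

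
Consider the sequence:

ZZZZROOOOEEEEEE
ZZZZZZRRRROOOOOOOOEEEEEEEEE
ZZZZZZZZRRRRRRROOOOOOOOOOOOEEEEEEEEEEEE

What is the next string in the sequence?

ZZZZZZZZZZRRRRRRRRRROOOOOOOOOOOOOOOOEEEEEEEEEEEEEEE

Each string has the form Z^{2n+2} R^{3n-2} O^{4n} E^{3n+3} (n = 1, 2, …).
At n = 4 the blocks have lengths 10, 10, 16, 15.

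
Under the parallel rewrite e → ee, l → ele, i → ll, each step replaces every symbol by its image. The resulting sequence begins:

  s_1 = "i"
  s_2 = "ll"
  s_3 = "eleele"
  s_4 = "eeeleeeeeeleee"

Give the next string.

Applying the rule to each of the 14 symbols of eeeleeeeeeleee gives the pieces ee ee ee ele ee ee ee ee ee ee ele ee ee ee, which concatenate to the answer.

eeeeeeeleeeeeeeeeeeeeeleeeeeee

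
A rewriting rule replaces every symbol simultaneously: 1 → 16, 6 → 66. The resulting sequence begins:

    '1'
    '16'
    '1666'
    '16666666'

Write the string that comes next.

1666666666666666

Rewriting each symbol of 16666666: 1→16, 6→66, 6→66, 6→66, 6→66, 6→66, 6→66, 6→66, which concatenates to 16 66 66 66 66 66 66 66.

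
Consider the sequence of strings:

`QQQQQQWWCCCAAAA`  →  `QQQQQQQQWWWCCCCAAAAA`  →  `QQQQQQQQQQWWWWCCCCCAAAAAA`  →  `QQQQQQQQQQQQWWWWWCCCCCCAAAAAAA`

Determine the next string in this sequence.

Reading off run lengths: Q runs 6, 8, 10, 12; W runs 2, 3, 4, 5; C runs 3, 4, 5, 6; A runs 4, 5, 6, 7 — each is linear in n, where the shown terms are n = 3, 4, 5, 6.
Setting n = 7 gives 14, 6, 7, 8 characters in each block.

QQQQQQQQQQQQQQWWWWWWCCCCCCCAAAAAAAA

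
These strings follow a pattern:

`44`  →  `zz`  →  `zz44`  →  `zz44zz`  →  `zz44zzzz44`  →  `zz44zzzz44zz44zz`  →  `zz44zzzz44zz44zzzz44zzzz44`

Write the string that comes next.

From term 3 onward, concatenate the last term with the second-to-last: zz·44 = zz44, zz44·zz = zz44zz, …
Continuing: zz44zzzz44zz44zzzz44zzzz44 · zz44zzzz44zz44zz gives term 8.

zz44zzzz44zz44zzzz44zzzz44zz44zzzz44zz44zz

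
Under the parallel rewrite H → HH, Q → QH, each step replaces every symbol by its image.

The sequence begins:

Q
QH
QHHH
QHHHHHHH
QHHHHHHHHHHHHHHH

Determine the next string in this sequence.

QHHHHHHHHHHHHHHHHHHHHHHHHHHHHHHH

Applying the rule to each of the 16 symbols of QHHHHHHHHHHHHHHH gives the pieces QH HH HH HH HH HH HH HH HH HH HH HH HH HH HH HH, which concatenate to the answer.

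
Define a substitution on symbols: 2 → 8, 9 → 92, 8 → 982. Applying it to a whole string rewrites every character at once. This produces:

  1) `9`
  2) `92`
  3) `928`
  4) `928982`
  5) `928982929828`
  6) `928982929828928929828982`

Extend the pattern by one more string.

928982929828928929828982928982928929828982929828

Applying the rule to each of the 24 symbols of 928982929828928929828982 gives the pieces 92 8 982 92 982 8 92 8 92 982 8 982 92 8 982 92 8 92 982 8 982 92 982 8, which concatenate to the answer.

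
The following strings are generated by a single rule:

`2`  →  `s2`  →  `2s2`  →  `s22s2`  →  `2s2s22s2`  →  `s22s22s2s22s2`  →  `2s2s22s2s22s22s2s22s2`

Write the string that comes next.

s22s22s2s22s22s2s22s2s22s22s2s22s2

From term 3 onward, concatenate the second-to-last term with the last: 2·s2 = 2s2, s2·2s2 = s22s2, …
The next term joins s22s22s2s22s2 and 2s2s22s2s22s22s2s22s2.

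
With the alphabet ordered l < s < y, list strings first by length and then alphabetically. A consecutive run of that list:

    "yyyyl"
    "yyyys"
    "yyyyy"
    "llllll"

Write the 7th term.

Stepping forward 3 times from llllll: llllll → llllls → llllly, then the target.

llllsl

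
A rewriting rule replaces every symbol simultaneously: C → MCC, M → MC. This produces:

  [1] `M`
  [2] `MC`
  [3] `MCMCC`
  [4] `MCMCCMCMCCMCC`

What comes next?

Replace each of the 13 characters of MCMCCMCMCCMCC in place — MC MCC MC MCC MCC MC MCC MC MCC MCC MC MCC MCC — and concatenate.

MCMCCMCMCCMCCMCMCCMCMCCMCCMCMCCMCC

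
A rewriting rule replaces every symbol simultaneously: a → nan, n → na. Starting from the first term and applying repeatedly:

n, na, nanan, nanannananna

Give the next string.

nanannanannananannanannananan

Expanding nanannananna: n→na, a→nan, n→na, a→nan, n→na, n→na, a→nan, n→na, a→nan, n→na, n→na, a→nan. Concatenated: na nan na nan na na nan na nan na na nan.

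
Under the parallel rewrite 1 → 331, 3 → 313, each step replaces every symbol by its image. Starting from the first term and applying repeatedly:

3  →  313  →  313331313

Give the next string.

313331313313313331313331313

Expanding 313331313: 3→313, 1→331, 3→313, 3→313, 3→313, 1→331, 3→313, 1→331, 3→313. Concatenated: 313 331 313 313 313 331 313 331 313.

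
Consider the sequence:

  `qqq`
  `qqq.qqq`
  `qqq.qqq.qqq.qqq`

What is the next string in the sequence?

s(k+1) = s(k)·.·s(k) — each term doubles the last with '.' between the halves.
Doubling qqq.qqq.qqq.qqq with '.' between the halves:

qqq.qqq.qqq.qqq.qqq.qqq.qqq.qqq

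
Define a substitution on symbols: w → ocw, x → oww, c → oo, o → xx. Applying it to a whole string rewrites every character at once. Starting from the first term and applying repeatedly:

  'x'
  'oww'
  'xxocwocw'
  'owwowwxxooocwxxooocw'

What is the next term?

xxocwocwxxocwocwowwowwxxxxxxooocwowwowwxxxxxxooocw

Replace each of the 20 characters of owwowwxxooocwxxooocw in place — xx ocw ocw xx ocw ocw oww oww xx xx xx oo ocw oww oww xx xx xx oo ocw — and concatenate.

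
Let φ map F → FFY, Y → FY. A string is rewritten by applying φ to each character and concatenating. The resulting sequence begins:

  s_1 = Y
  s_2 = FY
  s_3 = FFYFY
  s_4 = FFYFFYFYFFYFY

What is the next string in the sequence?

FFYFFYFYFFYFFYFYFFYFYFFYFFYFYFFYFY

Applying the rule to each of the 13 symbols of FFYFFYFYFFYFY gives the pieces FFY FFY FY FFY FFY FY FFY FY FFY FFY FY FFY FY, which concatenate to the answer.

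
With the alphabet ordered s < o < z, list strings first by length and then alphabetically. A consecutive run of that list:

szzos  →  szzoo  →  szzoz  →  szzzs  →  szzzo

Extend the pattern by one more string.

Treat szzzo as a base-3 numeral over the given alphabet and add one, carrying through any trailing z's.

szzzz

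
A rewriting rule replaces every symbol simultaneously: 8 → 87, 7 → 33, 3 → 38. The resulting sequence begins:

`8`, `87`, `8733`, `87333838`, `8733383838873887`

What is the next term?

Replace each of the 16 characters of 8733383838873887 in place — 87 33 38 38 38 87 38 87 38 87 87 33 38 87 87 33 — and concatenate.

87333838388738873887873338878733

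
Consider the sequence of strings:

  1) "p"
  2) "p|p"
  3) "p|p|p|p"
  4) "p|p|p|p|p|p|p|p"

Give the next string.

s(k+1) = s(k)·|·s(k) — each term doubles the last with '|' between the halves.
Doubling p|p|p|p|p|p|p|p with '|' between the halves:

p|p|p|p|p|p|p|p|p|p|p|p|p|p|p|p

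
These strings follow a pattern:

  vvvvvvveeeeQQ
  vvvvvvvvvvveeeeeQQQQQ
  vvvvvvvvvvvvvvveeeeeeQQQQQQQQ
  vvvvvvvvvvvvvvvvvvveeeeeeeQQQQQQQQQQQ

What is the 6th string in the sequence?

Reading off run lengths: v runs 7, 11, 15, 19; e runs 4, 5, 6, 7; Q runs 2, 5, 8, 11 — each is linear in n (n = 1, 2, …).
For term 6, n = 6, so the run lengths are 27, 9, 17.

vvvvvvvvvvvvvvvvvvvvvvvvvvveeeeeeeeeQQQQQQQQQQQQQQQQQ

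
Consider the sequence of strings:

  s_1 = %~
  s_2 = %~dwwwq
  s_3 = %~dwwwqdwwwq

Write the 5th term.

%~dwwwqdwwwqdwwwqdwwwq

The strings grow by a fixed suffix dwwwq each time.
From %~dwwwqdwwwq, 2 further steps: %~dwwwqdwwwq → %~dwwwqdwwwqdwwwq → (answer).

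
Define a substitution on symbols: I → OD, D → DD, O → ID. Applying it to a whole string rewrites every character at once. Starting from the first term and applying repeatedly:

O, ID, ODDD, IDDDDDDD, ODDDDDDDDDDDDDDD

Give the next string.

Rewriting the 16 symbols of ODDDDDDDDDDDDDDD one by one yields ID DD DD DD DD DD DD DD DD DD DD DD DD DD DD DD; concatenated:

IDDDDDDDDDDDDDDDDDDDDDDDDDDDDDDD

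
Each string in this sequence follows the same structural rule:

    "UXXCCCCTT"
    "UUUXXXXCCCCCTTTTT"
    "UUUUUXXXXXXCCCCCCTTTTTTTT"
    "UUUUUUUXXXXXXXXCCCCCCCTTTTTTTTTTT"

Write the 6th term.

UUUUUUUUUUUXXXXXXXXXXXXCCCCCCCCCTTTTTTTTTTTTTTTTT

Term n consists of 2n-1 U's, followed by 2n X's, followed by n+3 C's, followed by 3n-1 T's (n = 1, 2, …).
At n = 6 the blocks have lengths 11, 12, 9, 17.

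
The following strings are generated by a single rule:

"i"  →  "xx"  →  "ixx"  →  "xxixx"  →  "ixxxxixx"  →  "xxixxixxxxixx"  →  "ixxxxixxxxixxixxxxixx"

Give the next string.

This is a Fibonacci-style word recurrence s(k) = s(k−2)·s(k−1): e.g. i·xx = ixx.
Continuing: xxixxixxxxixx · ixxxxixxxxixxixxxxixx gives term 8.

xxixxixxxxixxixxxxixxxxixxixxxxixx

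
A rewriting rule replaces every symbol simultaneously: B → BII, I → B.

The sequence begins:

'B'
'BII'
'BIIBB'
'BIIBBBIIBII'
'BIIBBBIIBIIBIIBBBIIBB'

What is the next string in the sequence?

BIIBBBIIBIIBIIBBBIIBBBIIBBBIIBIIBIIBBBIIBII

Applying the rule to each of the 21 symbols of BIIBBBIIBIIBIIBBBIIBB gives the pieces BII B B BII BII BII B B BII B B BII B B BII BII BII B B BII BII, which concatenate to the answer.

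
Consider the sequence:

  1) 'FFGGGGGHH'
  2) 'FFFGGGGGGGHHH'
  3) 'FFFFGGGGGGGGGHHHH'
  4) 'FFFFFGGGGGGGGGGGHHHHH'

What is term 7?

Reading off run lengths: F runs 2, 3, 4, 5; G runs 5, 7, 9, 11; H runs 2, 3, 4, 5 — each is linear in n, where the shown terms are n = 2, 3, 4, 5.
For term 7, n = 8, so the run lengths are 8, 17, 8.

FFFFFFFFGGGGGGGGGGGGGGGGGHHHHHHHH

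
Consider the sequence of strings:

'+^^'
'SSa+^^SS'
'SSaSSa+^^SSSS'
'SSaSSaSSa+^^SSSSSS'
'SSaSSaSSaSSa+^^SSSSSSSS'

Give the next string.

Every step adds SSa to the front and SS to the end of the previous string.
So the next term is SSa·SSaSSaSSaSSa+^^SSSSSSSS·SS.

SSaSSaSSaSSaSSa+^^SSSSSSSSSS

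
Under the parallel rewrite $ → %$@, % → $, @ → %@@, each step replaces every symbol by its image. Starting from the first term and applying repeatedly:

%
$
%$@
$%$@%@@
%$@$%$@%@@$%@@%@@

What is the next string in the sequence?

$%$@%@@%$@$%$@%@@$%@@%@@%$@$%@@%@@$%@@%@@

φ(%$@$%$@%@@$%@@%@@) expands symbol-by-symbol to $ %$@ %@@ %$@ $ %$@ %@@ $ %@@ %@@ %$@ $ %@@ %@@ $ %@@ %@@; joining the 17 pieces gives the next term.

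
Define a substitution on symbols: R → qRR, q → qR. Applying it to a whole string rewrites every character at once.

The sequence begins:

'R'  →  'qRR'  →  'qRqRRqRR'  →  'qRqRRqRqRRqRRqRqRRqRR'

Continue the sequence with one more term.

φ(qRqRRqRqRRqRRqRqRRqRR) expands symbol-by-symbol to qR qRR qR qRR qRR qR qRR qR qRR qRR qR qRR qRR qR qRR qR qRR qRR qR qRR qRR; joining the 21 pieces gives the next term.

qRqRRqRqRRqRRqRqRRqRqRRqRRqRqRRqRRqRqRRqRqRRqRRqRqRRqRR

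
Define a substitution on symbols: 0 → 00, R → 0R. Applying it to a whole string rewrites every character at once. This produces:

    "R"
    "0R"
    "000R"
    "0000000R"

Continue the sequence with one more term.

Apply φ to 0000000R symbol by symbol: 0→00, 0→00, 0→00, 0→00, 0→00, 0→00, 0→00, R→0R; joined: 00 00 00 00 00 00 00 0R.

000000000000000R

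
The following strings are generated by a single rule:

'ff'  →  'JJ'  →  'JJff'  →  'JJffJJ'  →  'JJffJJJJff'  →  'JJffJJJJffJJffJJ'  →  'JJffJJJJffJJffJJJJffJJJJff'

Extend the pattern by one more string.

From term 3 onward, concatenate the last term with the second-to-last: JJ·ff = JJff, JJff·JJ = JJffJJ, …
So term 8 is JJffJJJJffJJffJJJJffJJJJff·JJffJJJJffJJffJJ.

JJffJJJJffJJffJJJJffJJJJffJJffJJJJffJJffJJ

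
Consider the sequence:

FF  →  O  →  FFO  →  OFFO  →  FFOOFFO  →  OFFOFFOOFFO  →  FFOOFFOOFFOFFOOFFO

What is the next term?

Each term (from the third on) is the two preceding terms concatenated in order: term 3 = FF·O = FFO.
So term 8 is OFFOFFOOFFO·FFOOFFOOFFOFFOOFFO.

OFFOFFOOFFOFFOOFFOOFFOFFOOFFO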